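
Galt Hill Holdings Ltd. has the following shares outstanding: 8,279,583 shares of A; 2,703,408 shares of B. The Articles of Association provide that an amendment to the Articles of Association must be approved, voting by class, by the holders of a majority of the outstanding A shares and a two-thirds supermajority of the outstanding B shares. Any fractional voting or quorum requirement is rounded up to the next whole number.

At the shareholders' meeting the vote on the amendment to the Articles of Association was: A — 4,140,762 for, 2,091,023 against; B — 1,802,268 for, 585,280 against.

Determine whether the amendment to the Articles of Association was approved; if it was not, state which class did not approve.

Not approved — the B shares did not give the required vote.

A: a majority of 8279583 is 4139792; 4,139,792 required, 4,140,762 in favor — approved.
B: 2/3 of 2703408 = 1802272; 1,802,272 required, 1,802,268 in favor — not approved.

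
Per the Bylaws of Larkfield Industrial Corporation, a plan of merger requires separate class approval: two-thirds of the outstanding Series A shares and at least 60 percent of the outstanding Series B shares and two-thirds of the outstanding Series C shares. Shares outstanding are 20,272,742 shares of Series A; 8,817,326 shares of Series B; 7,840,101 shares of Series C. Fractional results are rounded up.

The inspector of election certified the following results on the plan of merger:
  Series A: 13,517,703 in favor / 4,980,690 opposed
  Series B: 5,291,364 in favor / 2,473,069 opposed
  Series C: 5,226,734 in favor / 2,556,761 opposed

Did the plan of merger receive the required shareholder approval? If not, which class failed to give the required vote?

Approved — every class gave the required vote.

Series A: 2/3 of 20272742 = 13515161.33, rounded up to 13515162; 13,515,162 required, 13,517,703 in favor — approved.
Series B: 3/5 of 8817326 = 5290395.60, rounded up to 5290396; 5,290,396 required, 5,291,364 in favor — approved.
Series C: 2/3 of 7840101 = 5226734; 5,226,734 required, 5,226,734 in favor — approved.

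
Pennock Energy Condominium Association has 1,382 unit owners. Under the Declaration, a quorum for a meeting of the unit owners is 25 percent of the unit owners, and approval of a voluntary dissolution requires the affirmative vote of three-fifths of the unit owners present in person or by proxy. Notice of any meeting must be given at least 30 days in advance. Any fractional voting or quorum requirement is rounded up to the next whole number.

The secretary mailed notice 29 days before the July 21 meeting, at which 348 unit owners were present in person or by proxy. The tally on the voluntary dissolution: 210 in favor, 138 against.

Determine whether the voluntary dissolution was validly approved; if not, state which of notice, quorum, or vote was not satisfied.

Invalid — notice requirement not satisfied.

Notice: 29 days given; 30 required. Not satisfied.
Quorum: 25% of 1,382 = 345.50, rounded up to 346; 348 present. Satisfied.
Vote: requires three-fifths of those present (348); 3/5 of 348 = 208.80, rounded up to 209, so 209 needed; 210 in favor. Satisfied.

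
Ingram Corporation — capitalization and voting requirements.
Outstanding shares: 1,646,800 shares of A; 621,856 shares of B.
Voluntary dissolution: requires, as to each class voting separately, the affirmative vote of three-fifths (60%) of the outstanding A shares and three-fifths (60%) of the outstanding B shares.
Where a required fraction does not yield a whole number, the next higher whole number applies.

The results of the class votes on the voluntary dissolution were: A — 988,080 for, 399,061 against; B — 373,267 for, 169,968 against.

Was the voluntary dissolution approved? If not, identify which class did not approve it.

Approved — every class gave the required vote.

A: 3/5 of 1646800 = 988080; 988,080 required, 988,080 in favor — approved.
B: 3/5 of 621856 = 373113.60, rounded up to 373114; 373,114 required, 373,267 in favor — approved.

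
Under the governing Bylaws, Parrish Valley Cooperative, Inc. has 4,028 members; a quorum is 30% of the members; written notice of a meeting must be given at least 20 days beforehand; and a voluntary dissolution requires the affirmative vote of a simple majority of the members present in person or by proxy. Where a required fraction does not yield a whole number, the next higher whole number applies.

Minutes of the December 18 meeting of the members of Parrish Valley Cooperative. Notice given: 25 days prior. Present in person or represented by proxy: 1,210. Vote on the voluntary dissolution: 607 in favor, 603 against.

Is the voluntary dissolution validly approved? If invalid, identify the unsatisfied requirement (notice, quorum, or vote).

Notice: 25 days given; 20 required. Satisfied.
Quorum: 30% of 4,028 = 1,208.40, rounded up to 1,209; 1,210 present. Satisfied.
Vote: requires a majority of those present (1,210); a majority of 1210 is 606, so 606 needed; 607 in favor. Satisfied.

Valid — all requirements satisfied.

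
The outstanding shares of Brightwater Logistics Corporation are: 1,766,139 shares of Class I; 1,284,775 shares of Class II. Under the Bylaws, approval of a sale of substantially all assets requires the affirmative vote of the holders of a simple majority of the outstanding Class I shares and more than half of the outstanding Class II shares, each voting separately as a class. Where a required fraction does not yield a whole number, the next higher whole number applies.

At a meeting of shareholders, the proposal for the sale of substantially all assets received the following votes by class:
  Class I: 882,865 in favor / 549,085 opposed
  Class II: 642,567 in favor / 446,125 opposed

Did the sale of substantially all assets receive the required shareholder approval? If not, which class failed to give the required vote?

Class I: a majority of 1766139 is 883070; 883,070 required, 882,865 in favor — not approved.
Class II: a majority of 1284775 is 642388; 642,388 required, 642,567 in favor — approved.

Not approved — the Class I shares did not give the required vote.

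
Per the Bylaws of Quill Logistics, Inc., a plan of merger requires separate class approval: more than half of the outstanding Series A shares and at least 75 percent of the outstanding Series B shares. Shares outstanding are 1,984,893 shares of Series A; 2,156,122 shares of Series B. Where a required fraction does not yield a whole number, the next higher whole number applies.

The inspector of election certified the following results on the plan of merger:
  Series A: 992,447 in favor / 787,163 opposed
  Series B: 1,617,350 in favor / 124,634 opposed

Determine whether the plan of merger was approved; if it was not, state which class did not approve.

Series A: a majority of 1984893 is 992447; 992,447 required, 992,447 in favor — approved.
Series B: 3/4 of 2156122 = 1617091.50, rounded up to 1617092; 1,617,092 required, 1,617,350 in favor — approved.

Approved — every class gave the required vote.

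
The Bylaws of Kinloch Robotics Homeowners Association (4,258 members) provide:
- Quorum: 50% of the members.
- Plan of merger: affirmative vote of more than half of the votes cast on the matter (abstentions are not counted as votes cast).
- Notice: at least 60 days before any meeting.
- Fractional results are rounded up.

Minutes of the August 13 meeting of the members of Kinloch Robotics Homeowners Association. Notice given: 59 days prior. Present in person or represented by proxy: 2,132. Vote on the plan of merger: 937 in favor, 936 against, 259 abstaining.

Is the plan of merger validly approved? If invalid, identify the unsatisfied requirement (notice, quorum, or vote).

Invalid — notice requirement not satisfied.

Notice: 59 days given; 60 required. Not satisfied.
Quorum: 50% of 4,258 = 2,129; 2,132 present. Satisfied.
Vote: requires a majority of the votes cast (2,132 − 259 abstaining = 1,873); a majority of 1873 is 937, so 937 needed; 937 in favor. Satisfied.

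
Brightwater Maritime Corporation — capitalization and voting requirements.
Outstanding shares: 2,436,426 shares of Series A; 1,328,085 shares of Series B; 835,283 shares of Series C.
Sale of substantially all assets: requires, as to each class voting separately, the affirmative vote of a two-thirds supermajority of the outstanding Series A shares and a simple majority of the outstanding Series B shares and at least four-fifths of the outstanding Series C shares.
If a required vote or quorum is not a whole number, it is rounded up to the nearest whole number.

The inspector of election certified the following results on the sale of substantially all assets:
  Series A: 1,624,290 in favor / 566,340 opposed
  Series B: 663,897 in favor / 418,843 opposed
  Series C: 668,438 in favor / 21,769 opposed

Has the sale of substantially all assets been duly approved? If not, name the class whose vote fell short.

Series A: 2/3 of 2436426 = 1624284; 1,624,284 required, 1,624,290 in favor — approved.
Series B: a majority of 1328085 is 664043; 664,043 required, 663,897 in favor — not approved.
Series C: 4/5 of 835283 = 668226.40, rounded up to 668227; 668,227 required, 668,438 in favor — approved.

Not approved — the Series B shares did not give the required vote.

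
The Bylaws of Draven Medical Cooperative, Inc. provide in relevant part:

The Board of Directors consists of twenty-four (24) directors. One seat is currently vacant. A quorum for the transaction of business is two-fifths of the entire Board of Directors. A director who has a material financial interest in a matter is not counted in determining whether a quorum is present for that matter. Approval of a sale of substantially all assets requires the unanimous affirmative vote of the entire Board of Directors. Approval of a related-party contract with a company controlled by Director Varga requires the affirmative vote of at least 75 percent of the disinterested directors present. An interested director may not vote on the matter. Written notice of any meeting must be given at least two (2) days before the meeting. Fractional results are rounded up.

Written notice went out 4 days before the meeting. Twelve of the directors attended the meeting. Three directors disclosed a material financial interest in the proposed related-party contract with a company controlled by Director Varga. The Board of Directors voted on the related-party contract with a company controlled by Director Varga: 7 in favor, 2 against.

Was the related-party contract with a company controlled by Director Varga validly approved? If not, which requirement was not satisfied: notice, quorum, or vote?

Notice: 4 days given; 2 required (4 ≥ 2). Satisfied.
Quorum: 12 present, but the 3 interested directors do not count, leaving 9. Quorum is 10. Not satisfied.
Vote: the related-party contract with a company controlled by Director Varga requires three-fourths of the disinterested directors present (12 − 3 = 9). 3/4 of 9 = 6.75, rounded up to 7, so 7 affirmative votes are needed; 7 voted in favor. Satisfied. (Moot — without a quorum no business can be validly transacted.)

Invalid — quorum requirement not satisfied.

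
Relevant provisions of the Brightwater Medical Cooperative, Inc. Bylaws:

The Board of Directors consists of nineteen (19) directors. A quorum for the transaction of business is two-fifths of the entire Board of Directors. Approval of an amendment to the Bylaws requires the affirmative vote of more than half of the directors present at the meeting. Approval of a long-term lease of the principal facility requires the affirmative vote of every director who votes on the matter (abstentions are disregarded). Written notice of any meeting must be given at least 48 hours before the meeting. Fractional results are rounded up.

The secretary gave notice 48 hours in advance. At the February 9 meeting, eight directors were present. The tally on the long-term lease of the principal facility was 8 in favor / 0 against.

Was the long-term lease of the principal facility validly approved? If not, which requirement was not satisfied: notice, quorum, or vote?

Notice: 48 hours given; 48 required (48 ≥ 48). Satisfied.
Quorum: 8 present; quorum is 8. Satisfied.
Vote: the long-term lease of the principal facility requires the unanimous vote of the votes cast (8). Unanimous means all 8, so 8 affirmative votes are needed; 8 voted in favor. Satisfied.

Valid — all requirements satisfied.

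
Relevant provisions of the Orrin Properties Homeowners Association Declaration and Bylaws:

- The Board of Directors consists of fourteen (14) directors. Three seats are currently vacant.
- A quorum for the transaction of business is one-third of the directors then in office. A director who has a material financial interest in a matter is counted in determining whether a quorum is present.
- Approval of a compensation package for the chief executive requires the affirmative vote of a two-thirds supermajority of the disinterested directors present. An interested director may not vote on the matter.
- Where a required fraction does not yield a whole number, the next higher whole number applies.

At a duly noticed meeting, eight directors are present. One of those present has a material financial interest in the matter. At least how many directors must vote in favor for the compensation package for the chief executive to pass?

The compensation package for the chief executive requires two-thirds of the disinterested directors present (8 − 1 = 7).
2/3 of 7 = 4.67, rounded up to 5.

5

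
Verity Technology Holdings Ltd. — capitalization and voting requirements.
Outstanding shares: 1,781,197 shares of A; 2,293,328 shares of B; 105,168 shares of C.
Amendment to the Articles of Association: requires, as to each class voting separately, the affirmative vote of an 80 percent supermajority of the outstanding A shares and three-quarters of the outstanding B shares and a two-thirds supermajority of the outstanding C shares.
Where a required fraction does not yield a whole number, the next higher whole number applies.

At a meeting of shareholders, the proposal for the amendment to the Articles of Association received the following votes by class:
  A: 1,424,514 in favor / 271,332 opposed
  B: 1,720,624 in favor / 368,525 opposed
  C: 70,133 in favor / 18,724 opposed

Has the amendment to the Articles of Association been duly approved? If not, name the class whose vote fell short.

A: 4/5 of 1781197 = 1424957.60, rounded up to 1424958; 1,424,958 required, 1,424,514 in favor — not approved.
B: 3/4 of 2293328 = 1719996; 1,719,996 required, 1,720,624 in favor — approved.
C: 2/3 of 105168 = 70112; 70,112 required, 70,133 in favor — approved.

Not approved — the A shares did not give the required vote.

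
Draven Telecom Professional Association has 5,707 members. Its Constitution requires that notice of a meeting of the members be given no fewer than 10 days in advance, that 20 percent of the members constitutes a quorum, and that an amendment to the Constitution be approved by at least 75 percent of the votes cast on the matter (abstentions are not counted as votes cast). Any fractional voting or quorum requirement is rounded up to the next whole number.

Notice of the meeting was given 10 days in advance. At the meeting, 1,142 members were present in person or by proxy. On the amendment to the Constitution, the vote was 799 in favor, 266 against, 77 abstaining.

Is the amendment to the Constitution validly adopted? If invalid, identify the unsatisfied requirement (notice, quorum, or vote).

Notice: 10 days given; 10 required. Satisfied.
Quorum: 20% of 5,707 = 1,141.40, rounded up to 1,142; 1,142 present. Satisfied.
Vote: requires three-fourths of the votes cast (1,142 − 77 abstaining = 1,065); 3/4 of 1065 = 798.75, rounded up to 799, so 799 needed; 799 in favor. Satisfied.

Valid — all requirements satisfied.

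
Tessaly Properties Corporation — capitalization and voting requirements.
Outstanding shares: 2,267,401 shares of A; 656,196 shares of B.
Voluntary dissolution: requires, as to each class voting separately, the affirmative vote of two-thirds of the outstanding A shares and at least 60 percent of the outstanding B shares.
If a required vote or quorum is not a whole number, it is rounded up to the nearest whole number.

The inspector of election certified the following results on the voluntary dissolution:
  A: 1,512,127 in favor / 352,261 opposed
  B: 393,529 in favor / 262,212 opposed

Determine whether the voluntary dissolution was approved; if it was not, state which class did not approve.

Not approved — the B shares did not give the required vote.

A: 2/3 of 2267401 = 1511600.67, rounded up to 1511601; 1,511,601 required, 1,512,127 in favor — approved.
B: 3/5 of 656196 = 393717.60, rounded up to 393718; 393,718 required, 393,529 in favor — not approved.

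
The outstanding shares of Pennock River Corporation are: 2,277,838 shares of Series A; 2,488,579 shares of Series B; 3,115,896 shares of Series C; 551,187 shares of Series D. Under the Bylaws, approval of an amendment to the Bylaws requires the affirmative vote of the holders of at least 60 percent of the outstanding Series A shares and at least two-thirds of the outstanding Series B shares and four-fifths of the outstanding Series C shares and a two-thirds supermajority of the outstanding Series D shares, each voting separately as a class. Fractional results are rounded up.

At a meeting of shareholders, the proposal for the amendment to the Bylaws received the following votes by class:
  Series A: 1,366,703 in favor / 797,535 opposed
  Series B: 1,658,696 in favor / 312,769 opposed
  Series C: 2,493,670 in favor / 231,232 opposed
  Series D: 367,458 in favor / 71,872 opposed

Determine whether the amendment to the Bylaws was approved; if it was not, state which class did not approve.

Series A: 3/5 of 2277838 = 1366702.80, rounded up to 1366703; 1,366,703 required, 1,366,703 in favor — approved.
Series B: 2/3 of 2488579 = 1659052.67, rounded up to 1659053; 1,659,053 required, 1,658,696 in favor — not approved.
Series C: 4/5 of 3115896 = 2492716.80, rounded up to 2492717; 2,492,717 required, 2,493,670 in favor — approved.
Series D: 2/3 of 551187 = 367458; 367,458 required, 367,458 in favor — approved.

Not approved — the Series B shares did not give the required vote.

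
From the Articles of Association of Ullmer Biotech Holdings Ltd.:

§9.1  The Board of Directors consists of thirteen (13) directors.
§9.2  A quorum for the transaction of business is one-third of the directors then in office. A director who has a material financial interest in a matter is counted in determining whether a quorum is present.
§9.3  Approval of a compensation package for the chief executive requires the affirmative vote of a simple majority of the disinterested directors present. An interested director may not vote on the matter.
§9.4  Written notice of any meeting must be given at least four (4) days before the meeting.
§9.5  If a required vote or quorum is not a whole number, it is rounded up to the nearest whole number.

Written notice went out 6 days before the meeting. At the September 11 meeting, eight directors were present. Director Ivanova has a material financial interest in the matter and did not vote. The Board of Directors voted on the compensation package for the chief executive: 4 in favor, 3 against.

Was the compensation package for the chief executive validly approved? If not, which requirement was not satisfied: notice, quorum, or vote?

Valid — all requirements satisfied.

Notice: 6 days given; 4 required (6 ≥ 4). Satisfied.
Quorum: 8 present (interested directors count toward quorum); quorum is 5. Satisfied.
Vote: the compensation package for the chief executive requires a majority of the disinterested directors present (8 − 1 = 7). A majority of 7 is 4, so 4 affirmative votes are needed; 4 voted in favor. Satisfied.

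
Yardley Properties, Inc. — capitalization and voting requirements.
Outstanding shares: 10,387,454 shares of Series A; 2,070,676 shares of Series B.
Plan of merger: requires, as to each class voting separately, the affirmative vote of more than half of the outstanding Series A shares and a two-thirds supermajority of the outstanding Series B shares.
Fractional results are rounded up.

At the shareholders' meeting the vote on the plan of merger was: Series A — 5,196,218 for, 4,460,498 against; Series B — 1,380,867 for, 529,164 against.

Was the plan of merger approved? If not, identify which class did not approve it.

Series A: a majority of 10387454 is 5193728; 5,193,728 required, 5,196,218 in favor — approved.
Series B: 2/3 of 2070676 = 1380450.67, rounded up to 1380451; 1,380,451 required, 1,380,867 in favor — approved.

Approved — every class gave the required vote.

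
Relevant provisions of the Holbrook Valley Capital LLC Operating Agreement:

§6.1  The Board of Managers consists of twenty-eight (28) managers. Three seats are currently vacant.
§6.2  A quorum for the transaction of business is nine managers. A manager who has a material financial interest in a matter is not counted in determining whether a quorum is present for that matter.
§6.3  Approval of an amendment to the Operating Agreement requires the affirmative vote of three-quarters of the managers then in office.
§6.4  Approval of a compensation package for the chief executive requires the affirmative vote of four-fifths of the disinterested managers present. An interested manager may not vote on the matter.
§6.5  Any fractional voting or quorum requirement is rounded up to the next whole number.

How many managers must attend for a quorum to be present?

9

The quorum is fixed at 9.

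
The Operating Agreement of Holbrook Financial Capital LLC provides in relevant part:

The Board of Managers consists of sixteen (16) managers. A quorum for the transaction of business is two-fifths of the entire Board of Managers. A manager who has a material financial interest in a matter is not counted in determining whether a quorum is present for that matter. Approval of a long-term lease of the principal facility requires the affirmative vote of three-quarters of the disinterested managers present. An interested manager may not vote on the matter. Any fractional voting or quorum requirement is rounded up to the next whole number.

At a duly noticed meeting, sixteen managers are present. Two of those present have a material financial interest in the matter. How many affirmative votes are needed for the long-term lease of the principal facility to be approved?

The long-term lease of the principal facility requires three-fourths of the disinterested managers present (16 − 2 = 14).
3/4 of 14 = 10.50, rounded up to 11.

11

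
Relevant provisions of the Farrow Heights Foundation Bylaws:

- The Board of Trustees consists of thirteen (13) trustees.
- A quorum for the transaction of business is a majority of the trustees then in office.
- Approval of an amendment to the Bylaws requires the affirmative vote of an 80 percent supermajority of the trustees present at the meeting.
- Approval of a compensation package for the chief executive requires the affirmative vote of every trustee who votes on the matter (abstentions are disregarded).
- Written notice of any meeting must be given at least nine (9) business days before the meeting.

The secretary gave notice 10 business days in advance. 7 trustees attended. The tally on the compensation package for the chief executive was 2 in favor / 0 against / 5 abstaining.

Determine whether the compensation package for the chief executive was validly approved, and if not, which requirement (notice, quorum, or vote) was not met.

Valid — all requirements satisfied.

Notice: 10 business days given; 9 required (10 ≥ 9). Satisfied.
Quorum: 7 present; quorum is 7. Satisfied.
Vote: the compensation package for the chief executive requires the unanimous vote of the votes cast (7 present − 5 abstaining = 2). Unanimous means all 2, so 2 affirmative votes are needed; 2 voted in favor. Satisfied.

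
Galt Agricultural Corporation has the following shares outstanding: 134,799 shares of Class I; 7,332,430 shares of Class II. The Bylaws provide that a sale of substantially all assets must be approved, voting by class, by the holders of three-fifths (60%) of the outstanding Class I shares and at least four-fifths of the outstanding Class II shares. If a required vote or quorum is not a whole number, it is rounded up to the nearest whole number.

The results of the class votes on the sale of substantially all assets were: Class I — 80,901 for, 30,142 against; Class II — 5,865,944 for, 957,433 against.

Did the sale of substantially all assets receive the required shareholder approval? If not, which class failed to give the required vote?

Class I: 3/5 of 134799 = 80879.40, rounded up to 80880; 80,880 required, 80,901 in favor — approved.
Class II: 4/5 of 7332430 = 5865944; 5,865,944 required, 5,865,944 in favor — approved.

Approved — every class gave the required vote.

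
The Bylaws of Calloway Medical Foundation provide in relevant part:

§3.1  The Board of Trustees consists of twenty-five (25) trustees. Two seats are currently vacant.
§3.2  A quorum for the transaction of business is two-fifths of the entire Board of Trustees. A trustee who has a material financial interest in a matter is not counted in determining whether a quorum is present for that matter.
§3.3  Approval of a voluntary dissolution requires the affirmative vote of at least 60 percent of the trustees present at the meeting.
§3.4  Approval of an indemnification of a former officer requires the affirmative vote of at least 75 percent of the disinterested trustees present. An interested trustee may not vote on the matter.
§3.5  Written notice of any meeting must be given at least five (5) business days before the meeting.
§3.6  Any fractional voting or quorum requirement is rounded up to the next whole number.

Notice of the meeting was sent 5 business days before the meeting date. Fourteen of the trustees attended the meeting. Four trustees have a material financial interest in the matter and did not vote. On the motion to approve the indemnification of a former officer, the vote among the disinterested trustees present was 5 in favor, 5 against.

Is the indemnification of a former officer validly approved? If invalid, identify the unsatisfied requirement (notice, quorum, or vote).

Invalid — vote requirement not satisfied.

Notice: 5 business days given; 5 required (5 ≥ 5). Satisfied.
Quorum: 14 present, but the 4 interested trustees do not count, leaving 10. Quorum is 10. Satisfied.
Vote: the indemnification of a former officer requires three-fourths of the disinterested trustees present (14 − 4 = 10). 3/4 of 10 = 7.50, rounded up to 8, so 8 affirmative votes are needed; 5 voted in favor. Not satisfied.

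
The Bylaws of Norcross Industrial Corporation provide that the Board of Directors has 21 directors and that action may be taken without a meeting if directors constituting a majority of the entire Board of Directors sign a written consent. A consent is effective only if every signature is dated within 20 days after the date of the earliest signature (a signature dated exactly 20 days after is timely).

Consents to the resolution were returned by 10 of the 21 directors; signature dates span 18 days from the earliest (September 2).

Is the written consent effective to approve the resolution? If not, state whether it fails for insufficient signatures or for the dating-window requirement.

Not effective — insufficient signatures.

Signatures required: a majority of 21 — a majority of 21 is 11, so 11 needed; 10 signed. Insufficient.
Dating window: the latest signature is 18 days after the earliest; the limit is 20 days. Within the window.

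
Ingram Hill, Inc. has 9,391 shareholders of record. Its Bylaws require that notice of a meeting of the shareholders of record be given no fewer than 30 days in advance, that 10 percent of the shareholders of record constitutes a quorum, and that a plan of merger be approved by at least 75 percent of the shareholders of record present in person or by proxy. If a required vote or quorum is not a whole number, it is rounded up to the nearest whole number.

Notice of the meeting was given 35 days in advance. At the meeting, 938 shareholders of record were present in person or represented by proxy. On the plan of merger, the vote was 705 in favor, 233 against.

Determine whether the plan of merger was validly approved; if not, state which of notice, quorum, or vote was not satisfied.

Invalid — quorum requirement not satisfied.

Notice: 35 days given; 30 required. Satisfied.
Quorum: 10% of 9,391 = 939.10, rounded up to 940; 938 present. Not satisfied.
Vote: requires three-fourths of those present (938); 3/4 of 938 = 703.50, rounded up to 704, so 704 needed; 705 in favor. Satisfied.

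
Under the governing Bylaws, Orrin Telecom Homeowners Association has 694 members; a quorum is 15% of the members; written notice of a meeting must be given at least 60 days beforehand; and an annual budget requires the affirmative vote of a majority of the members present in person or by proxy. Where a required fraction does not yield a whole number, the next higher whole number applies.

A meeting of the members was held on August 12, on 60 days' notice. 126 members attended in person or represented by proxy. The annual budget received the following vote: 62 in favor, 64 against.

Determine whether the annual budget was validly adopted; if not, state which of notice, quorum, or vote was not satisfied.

Invalid — vote requirement not satisfied.

Notice: 60 days given; 60 required. Satisfied.
Quorum: 15% of 694 = 104.10, rounded up to 105; 126 present. Satisfied.
Vote: requires a majority of those present (126); a majority of 126 is 64, so 64 needed; 62 in favor. Not satisfied.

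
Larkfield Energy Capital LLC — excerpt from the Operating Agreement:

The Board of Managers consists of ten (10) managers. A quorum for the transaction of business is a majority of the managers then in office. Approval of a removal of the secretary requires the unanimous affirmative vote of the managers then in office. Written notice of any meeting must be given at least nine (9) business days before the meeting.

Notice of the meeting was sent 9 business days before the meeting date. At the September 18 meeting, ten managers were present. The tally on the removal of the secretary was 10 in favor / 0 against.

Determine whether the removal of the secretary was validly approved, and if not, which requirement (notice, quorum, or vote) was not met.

Valid — all requirements satisfied.

Notice: 9 business days given; 9 required (9 ≥ 9). Satisfied.
Quorum: 10 present; quorum is 6. Satisfied.
Vote: the removal of the secretary requires the unanimous vote of the managers then in office (10). Unanimous means all 10, so 10 affirmative votes are needed; 10 voted in favor. Satisfied.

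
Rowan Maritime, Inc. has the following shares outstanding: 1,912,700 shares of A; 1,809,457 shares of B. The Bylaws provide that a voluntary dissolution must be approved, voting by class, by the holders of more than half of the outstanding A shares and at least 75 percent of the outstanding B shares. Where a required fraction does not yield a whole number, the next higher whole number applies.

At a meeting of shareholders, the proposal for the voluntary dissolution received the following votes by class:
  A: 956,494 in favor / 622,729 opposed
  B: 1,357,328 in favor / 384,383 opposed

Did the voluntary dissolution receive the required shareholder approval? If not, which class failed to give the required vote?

Approved — every class gave the required vote.

A: a majority of 1912700 is 956351; 956,351 required, 956,494 in favor — approved.
B: 3/4 of 1809457 = 1357092.75, rounded up to 1357093; 1,357,093 required, 1,357,328 in favor — approved.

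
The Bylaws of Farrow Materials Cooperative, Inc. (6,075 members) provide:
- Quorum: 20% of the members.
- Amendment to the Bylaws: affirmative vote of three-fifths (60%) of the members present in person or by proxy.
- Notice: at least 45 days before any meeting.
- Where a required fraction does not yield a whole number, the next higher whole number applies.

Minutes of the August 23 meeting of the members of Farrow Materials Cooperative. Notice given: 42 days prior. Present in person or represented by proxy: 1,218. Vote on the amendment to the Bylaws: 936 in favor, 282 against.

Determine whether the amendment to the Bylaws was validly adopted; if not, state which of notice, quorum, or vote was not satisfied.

Invalid — notice requirement not satisfied.

Notice: 42 days given; 45 required. Not satisfied.
Quorum: 20% of 6,075 = 1,215; 1,218 present. Satisfied.
Vote: requires three-fifths of those present (1,218); 3/5 of 1218 = 730.80, rounded up to 731, so 731 needed; 936 in favor. Satisfied.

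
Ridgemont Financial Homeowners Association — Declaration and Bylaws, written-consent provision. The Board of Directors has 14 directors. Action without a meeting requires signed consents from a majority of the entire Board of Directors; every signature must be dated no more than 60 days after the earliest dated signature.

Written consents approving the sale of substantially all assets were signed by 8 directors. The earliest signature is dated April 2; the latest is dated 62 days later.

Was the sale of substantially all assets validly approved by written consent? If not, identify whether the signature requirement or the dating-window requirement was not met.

Signatures required: a majority of 14 — a majority of 14 is 8, so 8 needed; 8 signed. Sufficient.
Dating window: the latest signature is 62 days after the earliest; the limit is 60 days. Outside the window.

Not effective — dating-window requirement not satisfied.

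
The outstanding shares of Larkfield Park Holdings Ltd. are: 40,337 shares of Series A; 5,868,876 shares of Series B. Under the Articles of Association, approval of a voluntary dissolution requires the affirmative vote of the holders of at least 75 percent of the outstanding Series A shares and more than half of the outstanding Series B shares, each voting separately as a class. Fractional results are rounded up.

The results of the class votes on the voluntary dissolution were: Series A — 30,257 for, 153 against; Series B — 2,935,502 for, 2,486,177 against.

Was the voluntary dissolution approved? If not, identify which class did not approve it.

Series A: 3/4 of 40337 = 30252.75, rounded up to 30253; 30,253 required, 30,257 in favor — approved.
Series B: a majority of 5868876 is 2934439; 2,934,439 required, 2,935,502 in favor — approved.

Approved — every class gave the required vote.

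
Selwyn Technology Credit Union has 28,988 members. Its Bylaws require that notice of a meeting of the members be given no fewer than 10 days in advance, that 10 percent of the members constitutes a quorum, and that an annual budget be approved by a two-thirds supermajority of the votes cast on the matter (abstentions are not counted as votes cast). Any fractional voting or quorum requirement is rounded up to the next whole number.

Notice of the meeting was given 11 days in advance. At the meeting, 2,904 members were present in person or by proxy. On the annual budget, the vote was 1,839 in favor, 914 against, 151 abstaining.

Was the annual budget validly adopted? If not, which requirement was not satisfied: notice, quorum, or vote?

Notice: 11 days given; 10 required. Satisfied.
Quorum: 10% of 28,988 = 2,898.80, rounded up to 2,899; 2,904 present. Satisfied.
Vote: requires two-thirds of the votes cast (2,904 − 151 abstaining = 2,753); 2/3 of 2753 = 1835.33, rounded up to 1836, so 1,836 needed; 1,839 in favor. Satisfied.

Valid — all requirements satisfied.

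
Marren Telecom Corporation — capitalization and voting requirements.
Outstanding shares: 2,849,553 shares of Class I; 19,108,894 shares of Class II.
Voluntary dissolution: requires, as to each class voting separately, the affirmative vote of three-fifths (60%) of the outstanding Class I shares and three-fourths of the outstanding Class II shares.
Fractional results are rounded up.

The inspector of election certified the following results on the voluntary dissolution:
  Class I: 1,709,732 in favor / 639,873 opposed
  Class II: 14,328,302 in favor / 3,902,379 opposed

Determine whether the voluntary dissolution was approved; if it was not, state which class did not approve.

Not approved — the Class II shares did not give the required vote.

Class I: 3/5 of 2849553 = 1709731.80, rounded up to 1709732; 1,709,732 required, 1,709,732 in favor — approved.
Class II: 3/4 of 19108894 = 14331670.50, rounded up to 14331671; 14,331,671 required, 14,328,302 in favor — not approved.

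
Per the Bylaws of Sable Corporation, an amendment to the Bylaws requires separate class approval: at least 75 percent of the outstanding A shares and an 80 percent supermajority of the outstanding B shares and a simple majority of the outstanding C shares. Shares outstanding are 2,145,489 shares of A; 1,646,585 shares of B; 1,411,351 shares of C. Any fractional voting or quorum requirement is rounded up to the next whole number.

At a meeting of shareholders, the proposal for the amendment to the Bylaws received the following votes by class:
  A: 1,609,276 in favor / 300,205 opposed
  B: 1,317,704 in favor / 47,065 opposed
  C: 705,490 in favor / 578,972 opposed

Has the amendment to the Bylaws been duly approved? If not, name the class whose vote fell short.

A: 3/4 of 2145489 = 1609116.75, rounded up to 1609117; 1,609,117 required, 1,609,276 in favor — approved.
B: 4/5 of 1646585 = 1317268; 1,317,268 required, 1,317,704 in favor — approved.
C: a majority of 1411351 is 705676; 705,676 required, 705,490 in favor — not approved.

Not approved — the C shares did not give the required vote.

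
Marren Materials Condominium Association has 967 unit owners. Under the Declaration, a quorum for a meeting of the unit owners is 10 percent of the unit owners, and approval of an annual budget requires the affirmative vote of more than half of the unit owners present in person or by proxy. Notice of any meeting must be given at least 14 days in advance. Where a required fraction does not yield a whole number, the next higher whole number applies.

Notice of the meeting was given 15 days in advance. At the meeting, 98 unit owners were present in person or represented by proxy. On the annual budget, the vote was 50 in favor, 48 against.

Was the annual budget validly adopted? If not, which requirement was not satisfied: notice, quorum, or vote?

Valid — all requirements satisfied.

Notice: 15 days given; 14 required. Satisfied.
Quorum: 10% of 967 = 96.70, rounded up to 97; 98 present. Satisfied.
Vote: requires a majority of those present (98); a majority of 98 is 50, so 50 needed; 50 in favor. Satisfied.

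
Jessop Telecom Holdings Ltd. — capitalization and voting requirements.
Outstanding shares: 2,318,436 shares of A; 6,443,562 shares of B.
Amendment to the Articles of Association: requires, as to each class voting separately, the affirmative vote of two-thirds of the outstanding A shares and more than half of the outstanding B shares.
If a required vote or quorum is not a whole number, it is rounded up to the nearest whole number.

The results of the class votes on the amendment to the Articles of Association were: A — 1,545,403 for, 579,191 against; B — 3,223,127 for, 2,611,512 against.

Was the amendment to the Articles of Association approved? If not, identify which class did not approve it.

Not approved — the A shares did not give the required vote.

A: 2/3 of 2318436 = 1545624; 1,545,624 required, 1,545,403 in favor — not approved.
B: a majority of 6443562 is 3221782; 3,221,782 required, 3,223,127 in favor — approved.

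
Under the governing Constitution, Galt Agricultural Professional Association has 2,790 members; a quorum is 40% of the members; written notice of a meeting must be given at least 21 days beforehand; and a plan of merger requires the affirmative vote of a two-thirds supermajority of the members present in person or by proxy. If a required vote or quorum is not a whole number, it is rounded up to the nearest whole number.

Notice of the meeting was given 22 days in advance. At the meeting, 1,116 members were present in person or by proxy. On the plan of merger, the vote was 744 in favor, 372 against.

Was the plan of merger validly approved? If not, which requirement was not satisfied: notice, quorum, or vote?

Notice: 22 days given; 21 required. Satisfied.
Quorum: 40% of 2,790 = 1,116; 1,116 present. Satisfied.
Vote: requires two-thirds of those present (1,116); 2/3 of 1116 = 744, so 744 needed; 744 in favor. Satisfied.

Valid — all requirements satisfied.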